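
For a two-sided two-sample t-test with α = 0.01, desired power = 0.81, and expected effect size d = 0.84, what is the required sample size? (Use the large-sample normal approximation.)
n = 34 per group

Sample size formula (two-sample t-test, normal approximation):
n = 2 · ((z_{α/2} + z_β) / d)²

z_{α/2} = 2.576 (for α = 0.01, two-sided)
z_β = 0.878 (for power = 0.81)
d = 0.84

n = 2 · ((2.576 + 0.878) / 0.84)²
n = 2 · (4.112)²
n ≈ 33.82
Round up to the next whole number: n = 34 per group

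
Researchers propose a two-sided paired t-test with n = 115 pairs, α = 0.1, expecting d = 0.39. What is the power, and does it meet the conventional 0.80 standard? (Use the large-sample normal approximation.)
Power ≈ 0.99; the study is adequately powered (power ≥ 0.80)

Power calculation (paired t-test, normal approximation):
z_β = d · √n - z_{α/2}
z_β = 0.39 · √115 - 1.645
z_β = 0.39 · 10.724 - 1.645
z_β = 2.537

Power = Φ(z_β) = Φ(2.537) ≈ 0.994

Effect size d = 0.39 is small by Cohen's convention (0.2/0.5/0.8).

Threshold: power ≥ 0.80 is conventionally adequate.
Power ≈ 0.99 → the study is adequately powered (power ≥ 0.80).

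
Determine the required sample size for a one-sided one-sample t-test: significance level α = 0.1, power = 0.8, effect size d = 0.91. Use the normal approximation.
n = 6

Sample size formula (one-sample t-test, normal approximation):
n = ((z_α + z_β) / d)²

z_α = 1.282 (for α = 0.1, one-sided)
z_β = 0.842 (for power = 0.8)
d = 0.91

n = ((1.282 + 0.842) / 0.91)²
n = (2.334)²
n ≈ 5.45
Round up to the next whole number: n = 6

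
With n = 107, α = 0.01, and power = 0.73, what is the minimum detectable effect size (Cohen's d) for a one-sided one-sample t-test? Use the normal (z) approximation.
d ≈ 0.28

Minimum detectable effect (one-sample t-test, normal approximation):
d = (z_α + z_β) / √n
d = (2.326 + 0.613) / √107
d = 2.939 / 10.344
d ≈ 0.28

By Cohen's convention (0.2 small / 0.5 medium / 0.8 large): small effect.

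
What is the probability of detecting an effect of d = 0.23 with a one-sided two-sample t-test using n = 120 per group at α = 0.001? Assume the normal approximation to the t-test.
Power ≈ 0.10

Power calculation (two-sample t-test, normal approximation):
z_β = d · √(n/2) - z_α
z_β = 0.23 · √(120/2) - 3.090
z_β = 0.23 · 7.746 - 3.090
z_β = -1.309

Power = Φ(z_β) = Φ(-1.309) ≈ 0.095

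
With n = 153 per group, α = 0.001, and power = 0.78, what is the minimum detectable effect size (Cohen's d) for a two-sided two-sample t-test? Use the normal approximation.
d ≈ 0.46

Minimum detectable effect (two-sample t-test, normal approximation):
d = (z_{α/2} + z_β) / √(n/2)
d = (3.291 + 0.772) / √(153/2)
d = 4.063 / 8.746
d ≈ 0.46

By Cohen's convention (0.2 small / 0.5 medium / 0.8 large): small effect.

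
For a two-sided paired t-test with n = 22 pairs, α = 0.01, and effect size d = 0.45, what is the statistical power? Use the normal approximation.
Power ≈ 0.32

Power calculation (paired t-test, normal approximation):
z_β = d · √n - z_{α/2}
z_β = 0.45 · √22 - 2.576
z_β = 0.45 · 4.690 - 2.576
z_β = -0.465

Power = Φ(z_β) = Φ(-0.465) ≈ 0.321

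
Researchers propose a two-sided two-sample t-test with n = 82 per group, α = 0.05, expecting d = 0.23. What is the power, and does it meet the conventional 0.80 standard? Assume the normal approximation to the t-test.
Power ≈ 0.31; the study is underpowered (power < 0.80)

Power calculation (two-sample t-test, normal approximation):
z_β = d · √(n/2) - z_{α/2}
z_β = 0.23 · √(82/2) - 1.960
z_β = 0.23 · 6.403 - 1.960
z_β = -0.487

Power = Φ(z_β) = Φ(-0.487) ≈ 0.313

Effect size d = 0.23 is small by Cohen's convention (0.2/0.5/0.8).

Threshold: power ≥ 0.80 is conventionally adequate.
Power ≈ 0.31 → the study is underpowered (power < 0.80).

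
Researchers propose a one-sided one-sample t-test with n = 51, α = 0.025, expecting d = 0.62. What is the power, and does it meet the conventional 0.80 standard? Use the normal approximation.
Power ≈ 0.99; the study is adequately powered (power ≥ 0.80)

Power calculation (one-sample t-test, normal approximation):
z_β = d · √n - z_α
z_β = 0.62 · √51 - 1.960
z_β = 0.62 · 7.141 - 1.960
z_β = 2.468

Power = Φ(z_β) = Φ(2.468) ≈ 0.993

Effect size d = 0.62 is medium by Cohen's convention (0.2/0.5/0.8).

Threshold: power ≥ 0.80 is conventionally adequate.
Power ≈ 0.99 → the study is adequately powered (power ≥ 0.80).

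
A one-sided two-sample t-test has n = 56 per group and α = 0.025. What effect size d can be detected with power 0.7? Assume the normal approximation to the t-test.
d ≈ 0.47

Minimum detectable effect (two-sample t-test, normal approximation):
d = (z_α + z_β) / √(n/2)
d = (1.960 + 0.524) / √(56/2)
d = 2.484 / 5.292
d ≈ 0.47

By Cohen's convention (0.2 small / 0.5 medium / 0.8 large): small effect.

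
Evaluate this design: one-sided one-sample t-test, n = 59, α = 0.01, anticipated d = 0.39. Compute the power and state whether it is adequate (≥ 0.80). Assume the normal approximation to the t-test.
Power ≈ 0.75; the study is underpowered (power < 0.80)

Power calculation (one-sample t-test, normal approximation):
z_β = d · √n - z_α
z_β = 0.39 · √59 - 2.326
z_β = 0.39 · 7.681 - 2.326
z_β = 0.669

Power = Φ(z_β) = Φ(0.669) ≈ 0.748

Effect size d = 0.39 is small by Cohen's convention (0.2/0.5/0.8).

Threshold: power ≥ 0.80 is conventionally adequate.
Power ≈ 0.75 → the study is underpowered (power < 0.80).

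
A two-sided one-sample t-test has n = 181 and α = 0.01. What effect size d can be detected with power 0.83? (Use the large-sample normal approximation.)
d ≈ 0.26

Minimum detectable effect (one-sample t-test, normal approximation):
d = (z_{α/2} + z_β) / √n
d = (2.576 + 0.954) / √181
d = 3.530 / 13.454
d ≈ 0.26

By Cohen's convention (0.2 small / 0.5 medium / 0.8 large): small effect.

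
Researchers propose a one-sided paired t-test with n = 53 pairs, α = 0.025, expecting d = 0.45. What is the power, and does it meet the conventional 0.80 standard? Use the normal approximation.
Power ≈ 0.91; the study is adequately powered (power ≥ 0.80)

Power calculation (paired t-test, normal approximation):
z_β = d · √n - z_α
z_β = 0.45 · √53 - 1.960
z_β = 0.45 · 7.280 - 1.960
z_β = 1.316

Power = Φ(z_β) = Φ(1.316) ≈ 0.906

Effect size d = 0.45 is small by Cohen's convention (0.2/0.5/0.8).

Threshold: power ≥ 0.80 is conventionally adequate.
Power ≈ 0.91 → the study is adequately powered (power ≥ 0.80).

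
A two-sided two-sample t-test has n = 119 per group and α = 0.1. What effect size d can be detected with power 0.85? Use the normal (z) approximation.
d ≈ 0.35

Minimum detectable effect (two-sample t-test, normal approximation):
d = (z_{α/2} + z_β) / √(n/2)
d = (1.645 + 1.036) / √(119/2)
d = 2.681 / 7.714
d ≈ 0.35

By Cohen's convention (0.2 small / 0.5 medium / 0.8 large): small effect.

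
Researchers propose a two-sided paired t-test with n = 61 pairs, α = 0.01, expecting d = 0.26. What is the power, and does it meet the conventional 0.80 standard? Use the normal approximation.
Power ≈ 0.29; the study is underpowered (power < 0.80)

Power calculation (paired t-test, normal approximation):
z_β = d · √n - z_{α/2}
z_β = 0.26 · √61 - 2.576
z_β = 0.26 · 7.810 - 2.576
z_β = -0.545

Power = Φ(z_β) = Φ(-0.545) ≈ 0.293

Effect size d = 0.26 is small by Cohen's convention (0.2/0.5/0.8).

Threshold: power ≥ 0.80 is conventionally adequate.
Power ≈ 0.29 → the study is underpowered (power < 0.80).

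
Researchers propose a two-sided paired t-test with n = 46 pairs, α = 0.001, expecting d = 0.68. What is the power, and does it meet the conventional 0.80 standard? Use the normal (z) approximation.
Power ≈ 0.91; the study is adequately powered (power ≥ 0.80)

Power calculation (paired t-test, normal approximation):
z_β = d · √n - z_{α/2}
z_β = 0.68 · √46 - 3.291
z_β = 0.68 · 6.782 - 3.291
z_β = 1.321

Power = Φ(z_β) = Φ(1.321) ≈ 0.907

Effect size d = 0.68 is medium by Cohen's convention (0.2/0.5/0.8).

Threshold: power ≥ 0.80 is conventionally adequate.
Power ≈ 0.91 → the study is adequately powered (power ≥ 0.80).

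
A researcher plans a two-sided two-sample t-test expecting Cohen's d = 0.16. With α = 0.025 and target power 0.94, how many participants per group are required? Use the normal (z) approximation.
n = 1126 per group

Sample size formula (two-sample t-test, normal approximation):
n = 2 · ((z_{α/2} + z_β) / d)²

z_{α/2} = 2.241 (for α = 0.025, two-sided)
z_β = 1.555 (for power = 0.94)
d = 0.16

n = 2 · ((2.241 + 1.555) / 0.16)²
n = 2 · (23.725)²
n ≈ 1125.75
Round up to the next whole number: n = 1126 per group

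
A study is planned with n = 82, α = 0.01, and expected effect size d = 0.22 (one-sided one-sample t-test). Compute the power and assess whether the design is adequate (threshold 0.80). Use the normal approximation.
Power ≈ 0.37; the study is underpowered (power < 0.80)

Power calculation (one-sample t-test, normal approximation):
z_β = d · √n - z_α
z_β = 0.22 · √82 - 2.326
z_β = 0.22 · 9.055 - 2.326
z_β = -0.334

Power = Φ(z_β) = Φ(-0.334) ≈ 0.369

Effect size d = 0.22 is small by Cohen's convention (0.2/0.5/0.8).

Threshold: power ≥ 0.80 is conventionally adequate.
Power ≈ 0.37 → the study is underpowered (power < 0.80).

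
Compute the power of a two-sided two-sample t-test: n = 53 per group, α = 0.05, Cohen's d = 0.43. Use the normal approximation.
Power ≈ 0.60

Power calculation (two-sample t-test, normal approximation):
z_β = d · √(n/2) - z_{α/2}
z_β = 0.43 · √(53/2) - 1.960
z_β = 0.43 · 5.148 - 1.960
z_β = 0.254

Power = Φ(z_β) = Φ(0.254) ≈ 0.600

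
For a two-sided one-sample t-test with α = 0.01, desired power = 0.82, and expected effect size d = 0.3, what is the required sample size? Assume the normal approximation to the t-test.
n = 136

Sample size formula (one-sample t-test, normal approximation):
n = ((z_{α/2} + z_β) / d)²

z_{α/2} = 2.576 (for α = 0.01, two-sided)
z_β = 0.915 (for power = 0.82)
d = 0.3

n = ((2.576 + 0.915) / 0.3)²
n = (11.637)²
n ≈ 135.42
Round up to the next whole number: n = 136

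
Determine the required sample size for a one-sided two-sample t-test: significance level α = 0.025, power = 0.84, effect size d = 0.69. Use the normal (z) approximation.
n = 37 per group

Sample size formula (two-sample t-test, normal approximation):
n = 2 · ((z_α + z_β) / d)²

z_α = 1.960 (for α = 0.025, one-sided)
z_β = 0.994 (for power = 0.84)
d = 0.69

n = 2 · ((1.960 + 0.994) / 0.69)²
n = 2 · (4.281)²
n ≈ 36.65
Round up to the next whole number: n = 37 per group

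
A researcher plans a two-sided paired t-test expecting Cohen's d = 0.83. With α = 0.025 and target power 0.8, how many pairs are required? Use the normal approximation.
n = 14 pairs

Sample size formula (paired t-test, normal approximation):
n = ((z_{α/2} + z_β) / d)²

z_{α/2} = 2.241 (for α = 0.025, two-sided)
z_β = 0.842 (for power = 0.8)
d = 0.83

n = ((2.241 + 0.842) / 0.83)²
n = (3.714)²
n ≈ 13.79
Round up to the next whole number: n = 14 pairs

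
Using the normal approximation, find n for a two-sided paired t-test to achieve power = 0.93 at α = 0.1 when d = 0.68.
n = 22 pairs

Sample size formula (paired t-test, normal approximation):
n = ((z_{α/2} + z_β) / d)²

z_{α/2} = 1.645 (for α = 0.1, two-sided)
z_β = 1.476 (for power = 0.93)
d = 0.68

n = ((1.645 + 1.476) / 0.68)²
n = (4.590)²
n ≈ 21.07
Round up to the next whole number: n = 22 pairs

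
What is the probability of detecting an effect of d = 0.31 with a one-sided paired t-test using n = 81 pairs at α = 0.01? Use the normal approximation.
Power ≈ 0.68

Power calculation (paired t-test, normal approximation):
z_β = d · √n - z_α
z_β = 0.31 · √81 - 2.326
z_β = 0.31 · 9.000 - 2.326
z_β = 0.464

Power = Φ(z_β) = Φ(0.464) ≈ 0.679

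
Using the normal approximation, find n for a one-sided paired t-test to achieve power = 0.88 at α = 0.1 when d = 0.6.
n = 17 pairs

Sample size formula (paired t-test, normal approximation):
n = ((z_α + z_β) / d)²

z_α = 1.282 (for α = 0.1, one-sided)
z_β = 1.175 (for power = 0.88)
d = 0.6

n = ((1.282 + 1.175) / 0.6)²
n = (4.095)²
n ≈ 16.77
Round up to the next whole number: n = 17 pairs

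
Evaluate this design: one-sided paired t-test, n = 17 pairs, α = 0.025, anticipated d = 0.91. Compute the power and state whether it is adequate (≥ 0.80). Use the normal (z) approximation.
Power ≈ 0.96; the study is adequately powered (power ≥ 0.80)

Power calculation (paired t-test, normal approximation):
z_β = d · √n - z_α
z_β = 0.91 · √17 - 1.960
z_β = 0.91 · 4.123 - 1.960
z_β = 1.792

Power = Φ(z_β) = Φ(1.792) ≈ 0.963

Effect size d = 0.91 is large by Cohen's convention (0.2/0.5/0.8).

Threshold: power ≥ 0.80 is conventionally adequate.
Power ≈ 0.96 → the study is adequately powered (power ≥ 0.80).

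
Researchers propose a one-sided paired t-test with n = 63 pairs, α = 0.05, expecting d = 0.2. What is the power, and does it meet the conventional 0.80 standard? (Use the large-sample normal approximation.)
Power ≈ 0.48; the study is underpowered (power < 0.80)

Power calculation (paired t-test, normal approximation):
z_β = d · √n - z_α
z_β = 0.2 · √63 - 1.645
z_β = 0.2 · 7.937 - 1.645
z_β = -0.057

Power = Φ(z_β) = Φ(-0.057) ≈ 0.477

Effect size d = 0.2 is small by Cohen's convention (0.2/0.5/0.8).

Threshold: power ≥ 0.80 is conventionally adequate.
Power ≈ 0.48 → the study is underpowered (power < 0.80).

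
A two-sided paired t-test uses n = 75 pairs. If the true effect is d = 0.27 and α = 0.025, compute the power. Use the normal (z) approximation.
Power ≈ 0.54

Power calculation (paired t-test, normal approximation):
z_β = d · √n - z_{α/2}
z_β = 0.27 · √75 - 2.241
z_β = 0.27 · 8.660 - 2.241
z_β = 0.097

Power = Φ(z_β) = Φ(0.097) ≈ 0.539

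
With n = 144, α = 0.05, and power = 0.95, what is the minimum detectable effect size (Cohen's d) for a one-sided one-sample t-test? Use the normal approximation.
d ≈ 0.27

Minimum detectable effect (one-sample t-test, normal approximation):
d = (z_α + z_β) / √n
d = (1.645 + 1.645) / √144
d = 3.290 / 12.000
d ≈ 0.27

By Cohen's convention (0.2 small / 0.5 medium / 0.8 large): small effect.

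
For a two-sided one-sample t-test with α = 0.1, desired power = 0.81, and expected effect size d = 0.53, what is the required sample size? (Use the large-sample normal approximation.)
n = 23

Sample size formula (one-sample t-test, normal approximation):
n = ((z_{α/2} + z_β) / d)²

z_{α/2} = 1.645 (for α = 0.1, two-sided)
z_β = 0.878 (for power = 0.81)
d = 0.53

n = ((1.645 + 0.878) / 0.53)²
n = (4.760)²
n ≈ 22.66
Round up to the next whole number: n = 23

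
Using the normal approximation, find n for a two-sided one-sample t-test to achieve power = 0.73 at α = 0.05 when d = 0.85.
n = 10

Sample size formula (one-sample t-test, normal approximation):
n = ((z_{α/2} + z_β) / d)²

z_{α/2} = 1.960 (for α = 0.05, two-sided)
z_β = 0.613 (for power = 0.73)
d = 0.85

n = ((1.960 + 0.613) / 0.85)²
n = (3.027)²
n ≈ 9.16
Round up to the next whole number: n = 10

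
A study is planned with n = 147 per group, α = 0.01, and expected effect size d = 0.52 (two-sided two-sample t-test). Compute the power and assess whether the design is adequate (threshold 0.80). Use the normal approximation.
Power ≈ 0.97; the study is adequately powered (power ≥ 0.80)

Power calculation (two-sample t-test, normal approximation):
z_β = d · √(n/2) - z_{α/2}
z_β = 0.52 · √(147/2) - 2.576
z_β = 0.52 · 8.573 - 2.576
z_β = 1.882

Power = Φ(z_β) = Φ(1.882) ≈ 0.970

Effect size d = 0.52 is medium by Cohen's convention (0.2/0.5/0.8).

Threshold: power ≥ 0.80 is conventionally adequate.
Power ≈ 0.97 → the study is adequately powered (power ≥ 0.80).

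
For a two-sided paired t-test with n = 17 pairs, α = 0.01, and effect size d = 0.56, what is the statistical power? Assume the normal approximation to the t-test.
Power ≈ 0.39

Power calculation (paired t-test, normal approximation):
z_β = d · √n - z_{α/2}
z_β = 0.56 · √17 - 2.576
z_β = 0.56 · 4.123 - 2.576
z_β = -0.267

Power = Φ(z_β) = Φ(-0.267) ≈ 0.395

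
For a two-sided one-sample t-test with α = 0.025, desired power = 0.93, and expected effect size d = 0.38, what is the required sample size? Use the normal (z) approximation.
n = 96

Sample size formula (one-sample t-test, normal approximation):
n = ((z_{α/2} + z_β) / d)²

z_{α/2} = 2.241 (for α = 0.025, two-sided)
z_β = 1.476 (for power = 0.93)
d = 0.38

n = ((2.241 + 1.476) / 0.38)²
n = (9.782)²
n ≈ 95.69
Round up to the next whole number: n = 96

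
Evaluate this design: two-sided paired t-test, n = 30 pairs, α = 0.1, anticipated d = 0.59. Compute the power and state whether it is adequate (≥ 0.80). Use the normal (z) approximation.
Power ≈ 0.94; the study is adequately powered (power ≥ 0.80)

Power calculation (paired t-test, normal approximation):
z_β = d · √n - z_{α/2}
z_β = 0.59 · √30 - 1.645
z_β = 0.59 · 5.477 - 1.645
z_β = 1.587

Power = Φ(z_β) = Φ(1.587) ≈ 0.944

Effect size d = 0.59 is medium by Cohen's convention (0.2/0.5/0.8).

Threshold: power ≥ 0.80 is conventionally adequate.
Power ≈ 0.94 → the study is adequately powered (power ≥ 0.80).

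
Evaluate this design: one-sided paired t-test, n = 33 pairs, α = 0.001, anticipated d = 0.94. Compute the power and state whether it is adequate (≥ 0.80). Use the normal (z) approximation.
Power ≈ 0.99; the study is adequately powered (power ≥ 0.80)

Power calculation (paired t-test, normal approximation):
z_β = d · √n - z_α
z_β = 0.94 · √33 - 3.090
z_β = 0.94 · 5.745 - 3.090
z_β = 2.310

Power = Φ(z_β) = Φ(2.310) ≈ 0.990

Effect size d = 0.94 is large by Cohen's convention (0.2/0.5/0.8).

Threshold: power ≥ 0.80 is conventionally adequate.
Power ≈ 0.99 → the study is adequately powered (power ≥ 0.80).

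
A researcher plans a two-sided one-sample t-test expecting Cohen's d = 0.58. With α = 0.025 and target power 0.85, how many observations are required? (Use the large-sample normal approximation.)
n = 32

Sample size formula (one-sample t-test, normal approximation):
n = ((z_{α/2} + z_β) / d)²

z_{α/2} = 2.241 (for α = 0.025, two-sided)
z_β = 1.036 (for power = 0.85)
d = 0.58

n = ((2.241 + 1.036) / 0.58)²
n = (5.650)²
n ≈ 31.92
Round up to the next whole number: n = 32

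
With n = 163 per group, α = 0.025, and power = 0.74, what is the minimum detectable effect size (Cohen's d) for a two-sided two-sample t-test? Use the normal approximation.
d ≈ 0.32

Minimum detectable effect (two-sample t-test, normal approximation):
d = (z_{α/2} + z_β) / √(n/2)
d = (2.241 + 0.643) / √(163/2)
d = 2.885 / 9.028
d ≈ 0.32

By Cohen's convention (0.2 small / 0.5 medium / 0.8 large): small effect.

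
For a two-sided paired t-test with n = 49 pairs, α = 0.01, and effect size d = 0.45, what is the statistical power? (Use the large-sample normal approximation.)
Power ≈ 0.72

Power calculation (paired t-test, normal approximation):
z_β = d · √n - z_{α/2}
z_β = 0.45 · √49 - 2.576
z_β = 0.45 · 7.000 - 2.576
z_β = 0.574

Power = Φ(z_β) = Φ(0.574) ≈ 0.717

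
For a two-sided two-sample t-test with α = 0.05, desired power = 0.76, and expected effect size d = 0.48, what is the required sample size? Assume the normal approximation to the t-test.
n = 62 per group

Sample size formula (two-sample t-test, normal approximation):
n = 2 · ((z_{α/2} + z_β) / d)²

z_{α/2} = 1.960 (for α = 0.05, two-sided)
z_β = 0.706 (for power = 0.76)
d = 0.48

n = 2 · ((1.960 + 0.706) / 0.48)²
n = 2 · (5.554)²
n ≈ 61.69
Round up to the next whole number: n = 62 per group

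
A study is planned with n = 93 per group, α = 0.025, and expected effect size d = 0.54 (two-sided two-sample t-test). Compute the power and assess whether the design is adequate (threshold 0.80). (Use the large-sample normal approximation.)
Power ≈ 0.93; the study is adequately powered (power ≥ 0.80)

Power calculation (two-sample t-test, normal approximation):
z_β = d · √(n/2) - z_{α/2}
z_β = 0.54 · √(93/2) - 2.241
z_β = 0.54 · 6.819 - 2.241
z_β = 1.441

Power = Φ(z_β) = Φ(1.441) ≈ 0.925

Effect size d = 0.54 is medium by Cohen's convention (0.2/0.5/0.8).

Threshold: power ≥ 0.80 is conventionally adequate.
Power ≈ 0.93 → the study is adequately powered (power ≥ 0.80).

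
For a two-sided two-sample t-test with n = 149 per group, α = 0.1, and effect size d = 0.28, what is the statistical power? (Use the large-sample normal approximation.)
Power ≈ 0.78

Power calculation (two-sample t-test, normal approximation):
z_β = d · √(n/2) - z_{α/2}
z_β = 0.28 · √(149/2) - 1.645
z_β = 0.28 · 8.631 - 1.645
z_β = 0.772

Power = Φ(z_β) = Φ(0.772) ≈ 0.780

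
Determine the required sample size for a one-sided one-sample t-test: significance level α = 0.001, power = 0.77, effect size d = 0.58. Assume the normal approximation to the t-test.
n = 44

Sample size formula (one-sample t-test, normal approximation):
n = ((z_α + z_β) / d)²

z_α = 3.090 (for α = 0.001, one-sided)
z_β = 0.739 (for power = 0.77)
d = 0.58

n = ((3.090 + 0.739) / 0.58)²
n = (6.602)²
n ≈ 43.59
Round up to the next whole number: n = 44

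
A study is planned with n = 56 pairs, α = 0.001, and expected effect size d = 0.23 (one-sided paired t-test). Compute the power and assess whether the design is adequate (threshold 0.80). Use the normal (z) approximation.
Power ≈ 0.09; the study is underpowered (power < 0.80)

Power calculation (paired t-test, normal approximation):
z_β = d · √n - z_α
z_β = 0.23 · √56 - 3.090
z_β = 0.23 · 7.483 - 3.090
z_β = -1.369

Power = Φ(z_β) = Φ(-1.369) ≈ 0.085

Effect size d = 0.23 is small by Cohen's convention (0.2/0.5/0.8).

Threshold: power ≥ 0.80 is conventionally adequate.
Power ≈ 0.09 → the study is underpowered (power < 0.80).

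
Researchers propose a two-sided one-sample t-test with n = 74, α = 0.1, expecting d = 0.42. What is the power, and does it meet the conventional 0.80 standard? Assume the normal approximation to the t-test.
Power ≈ 0.98; the study is adequately powered (power ≥ 0.80)

Power calculation (one-sample t-test, normal approximation):
z_β = d · √n - z_{α/2}
z_β = 0.42 · √74 - 1.645
z_β = 0.42 · 8.602 - 1.645
z_β = 1.968

Power = Φ(z_β) = Φ(1.968) ≈ 0.975

Effect size d = 0.42 is small by Cohen's convention (0.2/0.5/0.8).

Threshold: power ≥ 0.80 is conventionally adequate.
Power ≈ 0.98 → the study is adequately powered (power ≥ 0.80).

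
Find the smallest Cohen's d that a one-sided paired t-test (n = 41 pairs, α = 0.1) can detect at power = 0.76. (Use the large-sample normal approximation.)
d ≈ 0.31

Minimum detectable effect (paired t-test, normal approximation):
d = (z_α + z_β) / √n
d = (1.282 + 0.706) / √41
d = 1.988 / 6.403
d ≈ 0.31

By Cohen's convention (0.2 small / 0.5 medium / 0.8 large): small effect.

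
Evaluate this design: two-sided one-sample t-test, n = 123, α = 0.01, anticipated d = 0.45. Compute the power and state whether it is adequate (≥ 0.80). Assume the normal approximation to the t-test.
Power ≈ 0.99; the study is adequately powered (power ≥ 0.80)

Power calculation (one-sample t-test, normal approximation):
z_β = d · √n - z_{α/2}
z_β = 0.45 · √123 - 2.576
z_β = 0.45 · 11.091 - 2.576
z_β = 2.415

Power = Φ(z_β) = Φ(2.415) ≈ 0.992

Effect size d = 0.45 is small by Cohen's convention (0.2/0.5/0.8).

Threshold: power ≥ 0.80 is conventionally adequate.
Power ≈ 0.99 → the study is adequately powered (power ≥ 0.80).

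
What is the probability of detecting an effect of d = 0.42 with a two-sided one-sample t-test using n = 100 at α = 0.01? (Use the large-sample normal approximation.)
Power ≈ 0.95

Power calculation (one-sample t-test, normal approximation):
z_β = d · √n - z_{α/2}
z_β = 0.42 · √100 - 2.576
z_β = 0.42 · 10.000 - 2.576
z_β = 1.624

Power = Φ(z_β) = Φ(1.624) ≈ 0.948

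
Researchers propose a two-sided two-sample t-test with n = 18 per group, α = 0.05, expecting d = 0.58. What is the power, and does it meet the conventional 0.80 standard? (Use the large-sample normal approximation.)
Power ≈ 0.41; the study is underpowered (power < 0.80)

Power calculation (two-sample t-test, normal approximation):
z_β = d · √(n/2) - z_{α/2}
z_β = 0.58 · √(18/2) - 1.960
z_β = 0.58 · 3.000 - 1.960
z_β = -0.220

Power = Φ(z_β) = Φ(-0.220) ≈ 0.413

Effect size d = 0.58 is medium by Cohen's convention (0.2/0.5/0.8).

Threshold: power ≥ 0.80 is conventionally adequate.
Power ≈ 0.41 → the study is underpowered (power < 0.80).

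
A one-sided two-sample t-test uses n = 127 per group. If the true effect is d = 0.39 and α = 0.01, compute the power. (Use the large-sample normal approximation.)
Power ≈ 0.78

Power calculation (two-sample t-test, normal approximation):
z_β = d · √(n/2) - z_α
z_β = 0.39 · √(127/2) - 2.326
z_β = 0.39 · 7.969 - 2.326
z_β = 0.781

Power = Φ(z_β) = Φ(0.781) ≈ 0.783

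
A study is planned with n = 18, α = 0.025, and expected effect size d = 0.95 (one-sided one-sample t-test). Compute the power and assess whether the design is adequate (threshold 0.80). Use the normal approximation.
Power ≈ 0.98; the study is adequately powered (power ≥ 0.80)

Power calculation (one-sample t-test, normal approximation):
z_β = d · √n - z_α
z_β = 0.95 · √18 - 1.960
z_β = 0.95 · 4.243 - 1.960
z_β = 2.071

Power = Φ(z_β) = Φ(2.071) ≈ 0.981

Effect size d = 0.95 is large by Cohen's convention (0.2/0.5/0.8).

Threshold: power ≥ 0.80 is conventionally adequate.
Power ≈ 0.98 → the study is adequately powered (power ≥ 0.80).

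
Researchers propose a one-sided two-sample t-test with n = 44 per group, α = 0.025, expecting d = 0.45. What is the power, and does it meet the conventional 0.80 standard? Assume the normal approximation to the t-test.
Power ≈ 0.56; the study is underpowered (power < 0.80)

Power calculation (two-sample t-test, normal approximation):
z_β = d · √(n/2) - z_α
z_β = 0.45 · √(44/2) - 1.960
z_β = 0.45 · 4.690 - 1.960
z_β = 0.151

Power = Φ(z_β) = Φ(0.151) ≈ 0.560

Effect size d = 0.45 is small by Cohen's convention (0.2/0.5/0.8).

Threshold: power ≥ 0.80 is conventionally adequate.
Power ≈ 0.56 → the study is underpowered (power < 0.80).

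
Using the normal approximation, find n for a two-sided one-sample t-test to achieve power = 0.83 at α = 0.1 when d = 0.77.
n = 12

Sample size formula (one-sample t-test, normal approximation):
n = ((z_{α/2} + z_β) / d)²

z_{α/2} = 1.645 (for α = 0.1, two-sided)
z_β = 0.954 (for power = 0.83)
d = 0.77

n = ((1.645 + 0.954) / 0.77)²
n = (3.375)²
n ≈ 11.39
Round up to the next whole number: n = 12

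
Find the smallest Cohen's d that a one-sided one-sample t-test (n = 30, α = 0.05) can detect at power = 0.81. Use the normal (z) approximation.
d ≈ 0.46

Minimum detectable effect (one-sample t-test, normal approximation):
d = (z_α + z_β) / √n
d = (1.645 + 0.878) / √30
d = 2.523 / 5.477
d ≈ 0.46

By Cohen's convention (0.2 small / 0.5 medium / 0.8 large): small effect.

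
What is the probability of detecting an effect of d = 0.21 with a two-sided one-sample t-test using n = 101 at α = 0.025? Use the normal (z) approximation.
Power ≈ 0.45

Power calculation (one-sample t-test, normal approximation):
z_β = d · √n - z_{α/2}
z_β = 0.21 · √101 - 2.241
z_β = 0.21 · 10.050 - 2.241
z_β = -0.131

Power = Φ(z_β) = Φ(-0.131) ≈ 0.448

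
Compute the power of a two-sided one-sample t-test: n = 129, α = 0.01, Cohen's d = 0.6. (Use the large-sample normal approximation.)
Power ≈ 1.00

Power calculation (one-sample t-test, normal approximation):
z_β = d · √n - z_{α/2}
z_β = 0.6 · √129 - 2.576
z_β = 0.6 · 11.358 - 2.576
z_β = 4.239

Power = Φ(z_β) = Φ(4.239) ≈ 1.000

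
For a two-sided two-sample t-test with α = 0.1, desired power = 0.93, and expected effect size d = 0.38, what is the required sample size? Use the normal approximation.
n = 135 per group

Sample size formula (two-sample t-test, normal approximation):
n = 2 · ((z_{α/2} + z_β) / d)²

z_{α/2} = 1.645 (for α = 0.1, two-sided)
z_β = 1.476 (for power = 0.93)
d = 0.38

n = 2 · ((1.645 + 1.476) / 0.38)²
n = 2 · (8.213)²
n ≈ 134.91
Round up to the next whole number: n = 135 per group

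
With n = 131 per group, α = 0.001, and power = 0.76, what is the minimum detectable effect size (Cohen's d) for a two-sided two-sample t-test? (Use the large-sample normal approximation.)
d ≈ 0.49

Minimum detectable effect (two-sample t-test, normal approximation):
d = (z_{α/2} + z_β) / √(n/2)
d = (3.291 + 0.706) / √(131/2)
d = 3.997 / 8.093
d ≈ 0.49

By Cohen's convention (0.2 small / 0.5 medium / 0.8 large): small effect.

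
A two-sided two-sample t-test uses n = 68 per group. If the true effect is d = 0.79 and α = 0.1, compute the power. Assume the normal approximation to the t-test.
Power ≈ 1.00

Power calculation (two-sample t-test, normal approximation):
z_β = d · √(n/2) - z_{α/2}
z_β = 0.79 · √(68/2) - 1.645
z_β = 0.79 · 5.831 - 1.645
z_β = 2.962

Power = Φ(z_β) = Φ(2.962) ≈ 0.998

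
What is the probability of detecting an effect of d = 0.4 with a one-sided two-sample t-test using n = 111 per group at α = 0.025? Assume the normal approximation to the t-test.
Power ≈ 0.85

Power calculation (two-sample t-test, normal approximation):
z_β = d · √(n/2) - z_α
z_β = 0.4 · √(111/2) - 1.960
z_β = 0.4 · 7.450 - 1.960
z_β = 1.020

Power = Φ(z_β) = Φ(1.020) ≈ 0.846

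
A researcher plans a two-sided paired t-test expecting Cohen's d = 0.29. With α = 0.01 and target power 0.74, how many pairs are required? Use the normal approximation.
n = 124 pairs

Sample size formula (paired t-test, normal approximation):
n = ((z_{α/2} + z_β) / d)²

z_{α/2} = 2.576 (for α = 0.01, two-sided)
z_β = 0.643 (for power = 0.74)
d = 0.29

n = ((2.576 + 0.643) / 0.29)²
n = (11.100)²
n ≈ 123.21
Round up to the next whole number: n = 124 pairs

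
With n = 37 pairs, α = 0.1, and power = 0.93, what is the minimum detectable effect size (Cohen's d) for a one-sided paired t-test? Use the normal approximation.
d ≈ 0.45

Minimum detectable effect (paired t-test, normal approximation):
d = (z_α + z_β) / √n
d = (1.282 + 1.476) / √37
d = 2.757 / 6.083
d ≈ 0.45

By Cohen's convention (0.2 small / 0.5 medium / 0.8 large): small effect.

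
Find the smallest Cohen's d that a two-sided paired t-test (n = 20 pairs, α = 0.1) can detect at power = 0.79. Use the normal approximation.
d ≈ 0.55

Minimum detectable effect (paired t-test, normal approximation):
d = (z_{α/2} + z_β) / √n
d = (1.645 + 0.806) / √20
d = 2.451 / 4.472
d ≈ 0.55

By Cohen's convention (0.2 small / 0.5 medium / 0.8 large): medium effect.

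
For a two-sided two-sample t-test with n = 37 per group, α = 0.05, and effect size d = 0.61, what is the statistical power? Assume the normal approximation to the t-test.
Power ≈ 0.75

Power calculation (two-sample t-test, normal approximation):
z_β = d · √(n/2) - z_{α/2}
z_β = 0.61 · √(37/2) - 1.960
z_β = 0.61 · 4.301 - 1.960
z_β = 0.664

Power = Φ(z_β) = Φ(0.664) ≈ 0.747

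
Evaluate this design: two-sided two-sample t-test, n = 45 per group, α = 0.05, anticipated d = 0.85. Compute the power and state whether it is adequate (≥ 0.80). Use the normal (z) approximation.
Power ≈ 0.98; the study is adequately powered (power ≥ 0.80)

Power calculation (two-sample t-test, normal approximation):
z_β = d · √(n/2) - z_{α/2}
z_β = 0.85 · √(45/2) - 1.960
z_β = 0.85 · 4.743 - 1.960
z_β = 2.072

Power = Φ(z_β) = Φ(2.072) ≈ 0.981

Effect size d = 0.85 is large by Cohen's convention (0.2/0.5/0.8).

Threshold: power ≥ 0.80 is conventionally adequate.
Power ≈ 0.98 → the study is adequately powered (power ≥ 0.80).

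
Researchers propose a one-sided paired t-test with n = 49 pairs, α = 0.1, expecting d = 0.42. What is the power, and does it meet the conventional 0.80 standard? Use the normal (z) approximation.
Power ≈ 0.95; the study is adequately powered (power ≥ 0.80)

Power calculation (paired t-test, normal approximation):
z_β = d · √n - z_α
z_β = 0.42 · √49 - 1.282
z_β = 0.42 · 7.000 - 1.282
z_β = 1.658

Power = Φ(z_β) = Φ(1.658) ≈ 0.951

Effect size d = 0.42 is small by Cohen's convention (0.2/0.5/0.8).

Threshold: power ≥ 0.80 is conventionally adequate.
Power ≈ 0.95 → the study is adequately powered (power ≥ 0.80).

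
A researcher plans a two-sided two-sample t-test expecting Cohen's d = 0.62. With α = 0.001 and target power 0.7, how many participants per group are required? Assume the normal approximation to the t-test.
n = 76 per group

Sample size formula (two-sample t-test, normal approximation):
n = 2 · ((z_{α/2} + z_β) / d)²

z_{α/2} = 3.291 (for α = 0.001, two-sided)
z_β = 0.524 (for power = 0.7)
d = 0.62

n = 2 · ((3.291 + 0.524) / 0.62)²
n = 2 · (6.153)²
n ≈ 75.72
Round up to the next whole number: n = 76 per group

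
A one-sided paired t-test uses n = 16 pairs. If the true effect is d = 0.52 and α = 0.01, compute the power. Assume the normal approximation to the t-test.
Power ≈ 0.40

Power calculation (paired t-test, normal approximation):
z_β = d · √n - z_α
z_β = 0.52 · √16 - 2.326
z_β = 0.52 · 4.000 - 2.326
z_β = -0.246

Power = Φ(z_β) = Φ(-0.246) ≈ 0.403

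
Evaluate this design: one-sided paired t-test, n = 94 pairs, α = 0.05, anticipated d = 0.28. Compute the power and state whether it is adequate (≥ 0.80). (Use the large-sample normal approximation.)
Power ≈ 0.86; the study is adequately powered (power ≥ 0.80)

Power calculation (paired t-test, normal approximation):
z_β = d · √n - z_α
z_β = 0.28 · √94 - 1.645
z_β = 0.28 · 9.695 - 1.645
z_β = 1.070

Power = Φ(z_β) = Φ(1.070) ≈ 0.858

Effect size d = 0.28 is small by Cohen's convention (0.2/0.5/0.8).

Threshold: power ≥ 0.80 is conventionally adequate.
Power ≈ 0.86 → the study is adequately powered (power ≥ 0.80).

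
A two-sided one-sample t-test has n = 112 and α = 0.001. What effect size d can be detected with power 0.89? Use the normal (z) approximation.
d ≈ 0.43

Minimum detectable effect (one-sample t-test, normal approximation):
d = (z_{α/2} + z_β) / √n
d = (3.291 + 1.227) / √112
d = 4.517 / 10.583
d ≈ 0.43

By Cohen's convention (0.2 small / 0.5 medium / 0.8 large): small effect.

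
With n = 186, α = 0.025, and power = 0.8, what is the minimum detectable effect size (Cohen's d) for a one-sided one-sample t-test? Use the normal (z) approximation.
d ≈ 0.21

Minimum detectable effect (one-sample t-test, normal approximation):
d = (z_α + z_β) / √n
d = (1.960 + 0.842) / √186
d = 2.802 / 13.638
d ≈ 0.21

By Cohen's convention (0.2 small / 0.5 medium / 0.8 large): small effect.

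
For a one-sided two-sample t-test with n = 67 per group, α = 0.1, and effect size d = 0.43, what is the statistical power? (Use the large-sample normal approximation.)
Power ≈ 0.89

Power calculation (two-sample t-test, normal approximation):
z_β = d · √(n/2) - z_α
z_β = 0.43 · √(67/2) - 1.282
z_β = 0.43 · 5.788 - 1.282
z_β = 1.207

Power = Φ(z_β) = Φ(1.207) ≈ 0.886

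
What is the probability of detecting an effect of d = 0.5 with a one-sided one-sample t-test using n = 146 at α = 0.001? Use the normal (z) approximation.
Power ≈ 1.00

Power calculation (one-sample t-test, normal approximation):
z_β = d · √n - z_α
z_β = 0.5 · √146 - 3.090
z_β = 0.5 · 12.083 - 3.090
z_β = 2.951

Power = Φ(z_β) = Φ(2.951) ≈ 0.998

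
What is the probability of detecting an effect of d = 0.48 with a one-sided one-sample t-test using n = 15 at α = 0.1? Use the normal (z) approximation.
Power ≈ 0.72

Power calculation (one-sample t-test, normal approximation):
z_β = d · √n - z_α
z_β = 0.48 · √15 - 1.282
z_β = 0.48 · 3.873 - 1.282
z_β = 0.577

Power = Φ(z_β) = Φ(0.577) ≈ 0.718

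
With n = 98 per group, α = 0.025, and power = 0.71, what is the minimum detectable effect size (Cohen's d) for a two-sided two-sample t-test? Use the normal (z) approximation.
d ≈ 0.40

Minimum detectable effect (two-sample t-test, normal approximation):
d = (z_{α/2} + z_β) / √(n/2)
d = (2.241 + 0.553) / √(98/2)
d = 2.795 / 7.000
d ≈ 0.40

By Cohen's convention (0.2 small / 0.5 medium / 0.8 large): small effect.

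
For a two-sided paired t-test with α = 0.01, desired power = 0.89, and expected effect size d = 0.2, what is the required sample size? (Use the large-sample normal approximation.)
n = 362 pairs

Sample size formula (paired t-test, normal approximation):
n = ((z_{α/2} + z_β) / d)²

z_{α/2} = 2.576 (for α = 0.01, two-sided)
z_β = 1.227 (for power = 0.89)
d = 0.2

n = ((2.576 + 1.227) / 0.2)²
n = (19.015)²
n ≈ 361.57
Round up to the next whole number: n = 362 pairs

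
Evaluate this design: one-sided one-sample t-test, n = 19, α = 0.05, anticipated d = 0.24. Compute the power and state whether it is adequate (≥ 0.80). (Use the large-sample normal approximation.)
Power ≈ 0.27; the study is underpowered (power < 0.80)

Power calculation (one-sample t-test, normal approximation):
z_β = d · √n - z_α
z_β = 0.24 · √19 - 1.645
z_β = 0.24 · 4.359 - 1.645
z_β = -0.599

Power = Φ(z_β) = Φ(-0.599) ≈ 0.275

Effect size d = 0.24 is small by Cohen's convention (0.2/0.5/0.8).

Threshold: power ≥ 0.80 is conventionally adequate.
Power ≈ 0.27 → the study is underpowered (power < 0.80).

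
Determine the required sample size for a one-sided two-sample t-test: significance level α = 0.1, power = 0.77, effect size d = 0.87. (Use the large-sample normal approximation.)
n = 11 per group

Sample size formula (two-sample t-test, normal approximation):
n = 2 · ((z_α + z_β) / d)²

z_α = 1.282 (for α = 0.1, one-sided)
z_β = 0.739 (for power = 0.77)
d = 0.87

n = 2 · ((1.282 + 0.739) / 0.87)²
n = 2 · (2.323)²
n ≈ 10.79
Round up to the next whole number: n = 11 per group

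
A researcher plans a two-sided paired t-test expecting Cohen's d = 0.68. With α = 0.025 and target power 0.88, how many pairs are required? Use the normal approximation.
n = 26 pairs

Sample size formula (paired t-test, normal approximation):
n = ((z_{α/2} + z_β) / d)²

z_{α/2} = 2.241 (for α = 0.025, two-sided)
z_β = 1.175 (for power = 0.88)
d = 0.68

n = ((2.241 + 1.175) / 0.68)²
n = (5.024)²
n ≈ 25.24
Round up to the next whole number: n = 26 pairs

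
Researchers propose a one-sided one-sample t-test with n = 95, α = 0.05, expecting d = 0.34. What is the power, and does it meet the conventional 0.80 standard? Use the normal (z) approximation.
Power ≈ 0.95; the study is adequately powered (power ≥ 0.80)

Power calculation (one-sample t-test, normal approximation):
z_β = d · √n - z_α
z_β = 0.34 · √95 - 1.645
z_β = 0.34 · 9.747 - 1.645
z_β = 1.669

Power = Φ(z_β) = Φ(1.669) ≈ 0.952

Effect size d = 0.34 is small by Cohen's convention (0.2/0.5/0.8).

Threshold: power ≥ 0.80 is conventionally adequate.
Power ≈ 0.95 → the study is adequately powered (power ≥ 0.80).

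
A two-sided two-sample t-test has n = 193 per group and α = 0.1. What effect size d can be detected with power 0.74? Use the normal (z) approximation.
d ≈ 0.23

Minimum detectable effect (two-sample t-test, normal approximation):
d = (z_{α/2} + z_β) / √(n/2)
d = (1.645 + 0.643) / √(193/2)
d = 2.288 / 9.823
d ≈ 0.23

By Cohen's convention (0.2 small / 0.5 medium / 0.8 large): small effect.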